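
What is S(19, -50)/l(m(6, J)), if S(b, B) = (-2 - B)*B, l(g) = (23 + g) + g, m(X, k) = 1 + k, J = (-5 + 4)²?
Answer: -800/9 ≈ -88.889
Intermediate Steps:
J = 1 (J = (-1)² = 1)
l(g) = 23 + 2*g
S(b, B) = B*(-2 - B)
S(19, -50)/l(m(6, J)) = (-1*(-50)*(2 - 50))/(23 + 2*(1 + 1)) = (-1*(-50)*(-48))/(23 + 2*2) = -2400/(23 + 4) = -2400/27 = -2400*1/27 = -800/9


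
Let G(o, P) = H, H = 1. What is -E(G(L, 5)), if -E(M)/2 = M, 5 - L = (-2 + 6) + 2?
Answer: 2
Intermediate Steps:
L = -1 (L = 5 - ((-2 + 6) + 2) = 5 - (4 + 2) = 5 - 1*6 = 5 - 6 = -1)
G(o, P) = 1
E(M) = -2*M
-E(G(L, 5)) = -(-2) = -1*(-2) = 2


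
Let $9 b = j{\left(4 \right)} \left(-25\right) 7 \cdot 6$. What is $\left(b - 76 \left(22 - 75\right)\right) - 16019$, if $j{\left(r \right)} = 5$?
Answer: $- \frac{37723}{3} \approx -12574.0$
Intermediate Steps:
$b = - \frac{1750}{3}$ ($b = \frac{5 \left(-25\right) 7 \cdot 6}{9} = \frac{\left(-125\right) 42}{9} = \frac{1}{9} \left(-5250\right) = - \frac{1750}{3} \approx -583.33$)
$\left(b - 76 \left(22 - 75\right)\right) - 16019 = \left(- \frac{1750}{3} - 76 \left(22 - 75\right)\right) - 16019 = \left(- \frac{1750}{3} - -4028\right) - 16019 = \left(- \frac{1750}{3} + 4028\right) - 16019 = \frac{10334}{3} - 16019 = - \frac{37723}{3}$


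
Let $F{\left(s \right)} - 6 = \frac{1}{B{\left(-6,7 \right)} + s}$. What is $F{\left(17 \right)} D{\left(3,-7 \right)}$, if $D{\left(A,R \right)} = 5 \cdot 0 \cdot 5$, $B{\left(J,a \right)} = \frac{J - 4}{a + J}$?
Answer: $0$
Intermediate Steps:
$B{\left(J,a \right)} = \frac{-4 + J}{J + a}$
$D{\left(A,R \right)} = 0$ ($D{\left(A,R \right)} = 0 \cdot 5 = 0$)
$F{\left(s \right)} = 6 + \frac{1}{-10 + s}$ ($F{\left(s \right)} = 6 + \frac{1}{\frac{-4 - 6}{-6 + 7} + s} = 6 + \frac{1}{1^{-1} \left(-10\right) + s} = 6 + \frac{1}{1 \left(-10\right) + s} = 6 + \frac{1}{-10 + s}$)
$F{\left(17 \right)} D{\left(3,-7 \right)} = \frac{-59 + 6 \cdot 17}{-10 + 17} \cdot 0 = \frac{-59 + 102}{7} \cdot 0 = \frac{1}{7} \cdot 43 \cdot 0 = \frac{43}{7} \cdot 0 = 0$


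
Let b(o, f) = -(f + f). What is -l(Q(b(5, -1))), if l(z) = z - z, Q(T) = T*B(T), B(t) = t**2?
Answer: 0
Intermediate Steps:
b(o, f) = -2*f
Q(T) = T**3 (Q(T) = T*T**2 = T**3)
l(z) = 0
-l(Q(b(5, -1))) = -1*0 = 0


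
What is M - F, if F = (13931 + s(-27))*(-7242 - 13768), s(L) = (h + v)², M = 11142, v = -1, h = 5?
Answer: 293037612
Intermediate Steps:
s(L) = 16 (s(L) = (5 - 1)² = 4² = 16)
F = -293026470 (F = (13931 + 16)*(-7242 - 13768) = 13947*(-21010) = -293026470)
M - F = 11142 - 1*(-293026470) = 11142 + 293026470 = 293037612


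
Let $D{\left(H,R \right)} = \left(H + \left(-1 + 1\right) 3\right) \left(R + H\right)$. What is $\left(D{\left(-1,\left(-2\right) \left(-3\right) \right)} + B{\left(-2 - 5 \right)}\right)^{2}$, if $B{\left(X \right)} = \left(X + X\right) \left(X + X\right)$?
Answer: $36481$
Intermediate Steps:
$B{\left(X \right)} = 4 X^{2}$ ($B{\left(X \right)} = 2 X 2 X = 4 X^{2}$)
$D{\left(H,R \right)} = H \left(H + R\right)$ ($D{\left(H,R \right)} = \left(H + 0 \cdot 3\right) \left(H + R\right) = \left(H + 0\right) \left(H + R\right) = H \left(H + R\right)$)
$\left(D{\left(-1,\left(-2\right) \left(-3\right) \right)} + B{\left(-2 - 5 \right)}\right)^{2} = \left(- (-1 - -6) + 4 \left(-2 - 5\right)^{2}\right)^{2} = \left(- (-1 + 6) + 4 \left(-2 - 5\right)^{2}\right)^{2} = \left(\left(-1\right) 5 + 4 \left(-7\right)^{2}\right)^{2} = \left(-5 + 4 \cdot 49\right)^{2} = \left(-5 + 196\right)^{2} = 191^{2} = 36481$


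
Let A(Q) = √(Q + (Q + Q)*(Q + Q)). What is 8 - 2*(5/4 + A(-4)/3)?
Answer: 11/2 - 4*√15/3 ≈ 0.33602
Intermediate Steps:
A(Q) = √(Q + 4*Q²) (A(Q) = √(Q + (2*Q)*(2*Q)) = √(Q + 4*Q²))
8 - 2*(5/4 + A(-4)/3) = 8 - 2*(5/4 + √(-4*(1 + 4*(-4)))/3) = 8 - 2*(5*(¼) + √(-4*(1 - 16))*(⅓)) = 8 - 2*(5/4 + √(-4*(-15))*(⅓)) = 8 - 2*(5/4 + √60*(⅓)) = 8 - 2*(5/4 + (2*√15)*(⅓)) = 8 - 2*(5/4 + 2*√15/3) = 8 + (-5/2 - 4*√15/3) = 11/2 - 4*√15/3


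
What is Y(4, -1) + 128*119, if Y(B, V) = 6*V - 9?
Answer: 15217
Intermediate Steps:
Y(B, V) = -9 + 6*V
Y(4, -1) + 128*119 = (-9 + 6*(-1)) + 128*119 = (-9 - 6) + 15232 = -15 + 15232 = 15217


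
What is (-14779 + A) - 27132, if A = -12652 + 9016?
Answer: -45547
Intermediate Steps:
A = -3636
(-14779 + A) - 27132 = (-14779 - 3636) - 27132 = -18415 - 27132 = -45547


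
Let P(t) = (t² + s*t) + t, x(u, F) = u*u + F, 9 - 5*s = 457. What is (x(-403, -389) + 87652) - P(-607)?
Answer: -862786/5 ≈ -1.7256e+5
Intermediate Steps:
s = -448/5 (s = 9/5 - ⅕*457 = 9/5 - 457/5 = -448/5 ≈ -89.600)
x(u, F) = F + u² (x(u, F) = u² + F = F + u²)
P(t) = t² - 443*t/5 (P(t) = (t² - 448*t/5) + t = t² - 443*t/5)
(x(-403, -389) + 87652) - P(-607) = ((-389 + (-403)²) + 87652) - (-607)*(-443 + 5*(-607))/5 = ((-389 + 162409) + 87652) - (-607)*(-443 - 3035)/5 = (162020 + 87652) - (-607)*(-3478)/5 = 249672 - 1*2111146/5 = 249672 - 2111146/5 = -862786/5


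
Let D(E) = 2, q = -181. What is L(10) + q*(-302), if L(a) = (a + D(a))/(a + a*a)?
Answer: 3006416/55 ≈ 54662.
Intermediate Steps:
L(a) = (2 + a)/(a + a**2) (L(a) = (a + 2)/(a + a*a) = (2 + a)/(a + a**2))
L(10) + q*(-302) = (2 + 10)/(10*(1 + 10)) - 181*(-302) = (1/10)*12/11 + 54662 = (1/10)*(1/11)*12 + 54662 = 6/55 + 54662 = 3006416/55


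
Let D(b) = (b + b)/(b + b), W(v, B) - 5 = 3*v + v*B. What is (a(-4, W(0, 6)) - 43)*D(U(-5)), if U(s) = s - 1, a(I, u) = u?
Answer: -38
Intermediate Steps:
W(v, B) = 5 + 3*v + B*v (W(v, B) = 5 + (3*v + v*B) = 5 + (3*v + B*v) = 5 + 3*v + B*v)
U(s) = -1 + s
D(b) = 1 (D(b) = (2*b)/((2*b)) = (2*b)*(1/(2*b)) = 1)
(a(-4, W(0, 6)) - 43)*D(U(-5)) = ((5 + 3*0 + 6*0) - 43)*1 = ((5 + 0 + 0) - 43)*1 = (5 - 43)*1 = -38*1 = -38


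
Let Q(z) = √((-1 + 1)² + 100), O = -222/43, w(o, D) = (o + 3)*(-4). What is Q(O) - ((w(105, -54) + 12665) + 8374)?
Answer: -20597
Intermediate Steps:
w(o, D) = -12 - 4*o (w(o, D) = (3 + o)*(-4) = -12 - 4*o)
O = -222/43 (O = -222*1/43 = -222/43 ≈ -5.1628)
Q(z) = 10 (Q(z) = √(0² + 100) = √(0 + 100) = √100 = 10)
Q(O) - ((w(105, -54) + 12665) + 8374) = 10 - (((-12 - 4*105) + 12665) + 8374) = 10 - (((-12 - 420) + 12665) + 8374) = 10 - ((-432 + 12665) + 8374) = 10 - (12233 + 8374) = 10 - 1*20607 = 10 - 20607 = -20597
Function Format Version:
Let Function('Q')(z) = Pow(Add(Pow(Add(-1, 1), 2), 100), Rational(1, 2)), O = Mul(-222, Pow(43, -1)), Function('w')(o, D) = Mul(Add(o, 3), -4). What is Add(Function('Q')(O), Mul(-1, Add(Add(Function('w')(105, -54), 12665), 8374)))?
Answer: -20597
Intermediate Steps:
Function('w')(o, D) = Add(-12, Mul(-4, o)) (Function('w')(o, D) = Mul(Add(3, o), -4) = Add(-12, Mul(-4, o)))
O = Rational(-222, 43) (O = Mul(-222, Rational(1, 43)) = Rational(-222, 43) ≈ -5.1628)
Function('Q')(z) = 10 (Function('Q')(z) = Pow(Add(Pow(0, 2), 100), Rational(1, 2)) = Pow(Add(0, 100), Rational(1, 2)) = Pow(100, Rational(1, 2)) = 10)
Add(Function('Q')(O), Mul(-1, Add(Add(Function('w')(105, -54), 12665), 8374))) = Add(10, Mul(-1, Add(Add(Add(-12, Mul(-4, 105)), 12665), 8374))) = Add(10, Mul(-1, Add(Add(Add(-12, -420), 12665), 8374))) = Add(10, Mul(-1, Add(Add(-432, 12665), 8374))) = Add(10, Mul(-1, Add(12233, 8374))) = Add(10, Mul(-1, 20607)) = Add(10, -20607) = -20597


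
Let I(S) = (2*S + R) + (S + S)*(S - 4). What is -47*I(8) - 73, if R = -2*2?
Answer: -3645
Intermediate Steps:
R = -4
I(S) = -4 + 2*S + 2*S*(-4 + S) (I(S) = (2*S - 4) + (S + S)*(S - 4) = (-4 + 2*S) + (2*S)*(-4 + S) = (-4 + 2*S) + 2*S*(-4 + S) = -4 + 2*S + 2*S*(-4 + S))
-47*I(8) - 73 = -47*(-4 - 6*8 + 2*8**2) - 73 = -47*(-4 - 48 + 2*64) - 73 = -47*(-4 - 48 + 128) - 73 = -47*76 - 73 = -3572 - 73 = -3645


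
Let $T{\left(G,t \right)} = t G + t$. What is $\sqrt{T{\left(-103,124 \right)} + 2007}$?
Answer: $i \sqrt{10641} \approx 103.16 i$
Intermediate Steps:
$T{\left(G,t \right)} = t + G t$ ($T{\left(G,t \right)} = G t + t = t + G t$)
$\sqrt{T{\left(-103,124 \right)} + 2007} = \sqrt{124 \left(1 - 103\right) + 2007} = \sqrt{124 \left(-102\right) + 2007} = \sqrt{-12648 + 2007} = \sqrt{-10641} = i \sqrt{10641}$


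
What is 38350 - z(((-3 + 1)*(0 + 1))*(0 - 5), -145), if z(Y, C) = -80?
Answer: 38430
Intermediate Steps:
38350 - z(((-3 + 1)*(0 + 1))*(0 - 5), -145) = 38350 - 1*(-80) = 38350 + 80 = 38430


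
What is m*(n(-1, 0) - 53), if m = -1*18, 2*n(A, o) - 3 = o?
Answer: 927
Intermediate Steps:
n(A, o) = 3/2 + o/2
m = -18
m*(n(-1, 0) - 53) = -18*((3/2 + (1/2)*0) - 53) = -18*((3/2 + 0) - 53) = -18*(3/2 - 53) = -18*(-103/2) = 927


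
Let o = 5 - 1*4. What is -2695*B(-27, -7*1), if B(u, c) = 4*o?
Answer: -10780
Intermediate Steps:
o = 1 (o = 5 - 4 = 1)
B(u, c) = 4 (B(u, c) = 4*1 = 4)
-2695*B(-27, -7*1) = -2695*4 = -10780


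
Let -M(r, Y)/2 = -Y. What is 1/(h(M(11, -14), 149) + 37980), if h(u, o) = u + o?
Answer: 1/38101 ≈ 2.6246e-5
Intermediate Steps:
M(r, Y) = 2*Y (M(r, Y) = -(-2)*Y = 2*Y)
h(u, o) = o + u
1/(h(M(11, -14), 149) + 37980) = 1/((149 + 2*(-14)) + 37980) = 1/((149 - 28) + 37980) = 1/(121 + 37980) = 1/38101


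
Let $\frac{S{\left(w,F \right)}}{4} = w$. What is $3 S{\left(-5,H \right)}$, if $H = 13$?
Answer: $-60$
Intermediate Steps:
$S{\left(w,F \right)} = 4 w$
$3 S{\left(-5,H \right)} = 3 \cdot 4 \left(-5\right) = 3 \left(-20\right) = -60$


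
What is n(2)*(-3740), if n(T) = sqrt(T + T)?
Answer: -7480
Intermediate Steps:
n(T) = sqrt(2)*sqrt(T) (n(T) = sqrt(2*T) = sqrt(2)*sqrt(T))
n(2)*(-3740) = (sqrt(2)*sqrt(2))*(-3740) = 2*(-3740) = -7480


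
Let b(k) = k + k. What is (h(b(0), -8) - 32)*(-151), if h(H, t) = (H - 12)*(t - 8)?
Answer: -24160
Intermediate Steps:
b(k) = 2*k
h(H, t) = (-12 + H)*(-8 + t)
(h(b(0), -8) - 32)*(-151) = ((96 - 12*(-8) - 16*0 + (2*0)*(-8)) - 32)*(-151) = ((96 + 96 - 8*0 + 0*(-8)) - 32)*(-151) = ((96 + 96 + 0 + 0) - 32)*(-151) = (192 - 32)*(-151) = 160*(-151) = -24160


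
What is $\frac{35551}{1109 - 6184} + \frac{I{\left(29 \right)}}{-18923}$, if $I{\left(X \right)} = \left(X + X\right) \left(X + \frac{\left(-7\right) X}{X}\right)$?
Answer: $- \frac{679207273}{96034225} \approx -7.0726$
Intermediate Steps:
$I{\left(X \right)} = 2 X \left(-7 + X\right)$ ($I{\left(X \right)} = 2 X \left(X - 7\right) = 2 X \left(-7 + X\right)$)
$\frac{35551}{1109 - 6184} + \frac{I{\left(29 \right)}}{-18923} = \frac{35551}{1109 - 6184} + \frac{2 \cdot 29 \left(-7 + 29\right)}{-18923} = \frac{35551}{1109 - 6184} + 2 \cdot 29 \cdot 22 \left(- \frac{1}{18923}\right) = \frac{35551}{-5075} + 1276 \left(- \frac{1}{18923}\right) = 35551 \left(- \frac{1}{5075}\right) - \frac{1276}{18923} = - \frac{35551}{5075} - \frac{1276}{18923} = - \frac{679207273}{96034225}$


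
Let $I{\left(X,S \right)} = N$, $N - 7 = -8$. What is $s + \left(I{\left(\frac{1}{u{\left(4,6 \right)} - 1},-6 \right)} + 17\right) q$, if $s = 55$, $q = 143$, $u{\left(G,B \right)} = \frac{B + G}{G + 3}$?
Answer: $2343$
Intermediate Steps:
$u{\left(G,B \right)} = \frac{B + G}{3 + G}$
$N = -1$ ($N = 7 - 8 = -1$)
$I{\left(X,S \right)} = -1$
$s + \left(I{\left(\frac{1}{u{\left(4,6 \right)} - 1},-6 \right)} + 17\right) q = 55 + \left(-1 + 17\right) 143 = 55 + 16 \cdot 143 = 55 + 2288 = 2343$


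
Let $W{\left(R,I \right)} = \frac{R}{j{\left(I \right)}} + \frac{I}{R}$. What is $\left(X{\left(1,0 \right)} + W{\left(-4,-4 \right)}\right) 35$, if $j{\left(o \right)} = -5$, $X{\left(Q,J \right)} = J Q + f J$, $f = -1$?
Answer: $63$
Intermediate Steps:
$X{\left(Q,J \right)} = - J + J Q$ ($X{\left(Q,J \right)} = J Q - J = - J + J Q$)
$W{\left(R,I \right)} = - \frac{R}{5} + \frac{I}{R}$ ($W{\left(R,I \right)} = \frac{R}{-5} + \frac{I}{R} = R \left(- \frac{1}{5}\right) + \frac{I}{R} = - \frac{R}{5} + \frac{I}{R}$)
$\left(X{\left(1,0 \right)} + W{\left(-4,-4 \right)}\right) 35 = \left(0 \left(-1 + 1\right) - \left(- \frac{4}{5} + \frac{4}{-4}\right)\right) 35 = \left(0 \cdot 0 + \left(\frac{4}{5} - -1\right)\right) 35 = \left(0 + \left(\frac{4}{5} + 1\right)\right) 35 = \left(0 + \frac{9}{5}\right) 35 = \frac{9}{5} \cdot 35 = 63$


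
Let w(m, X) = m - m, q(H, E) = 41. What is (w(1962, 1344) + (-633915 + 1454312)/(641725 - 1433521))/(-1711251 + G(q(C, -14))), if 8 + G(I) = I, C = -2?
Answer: 820397/1354935567528 ≈ 6.0549e-7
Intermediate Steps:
w(m, X) = 0
G(I) = -8 + I
(w(1962, 1344) + (-633915 + 1454312)/(641725 - 1433521))/(-1711251 + G(q(C, -14))) = (0 + (-633915 + 1454312)/(641725 - 1433521))/(-1711251 + (-8 + 41)) = (0 + 820397/(-791796))/(-1711251 + 33) = (0 + 820397*(-1/791796))/(-1711218) = (0 - 820397/791796)*(-1/1711218) = -820397/791796*(-1/1711218) = 820397/1354935567528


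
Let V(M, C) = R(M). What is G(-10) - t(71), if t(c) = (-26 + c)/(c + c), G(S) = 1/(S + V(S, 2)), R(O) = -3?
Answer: -727/1846 ≈ -0.39382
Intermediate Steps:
V(M, C) = -3
G(S) = 1/(-3 + S) (G(S) = 1/(S - 3) = 1/(-3 + S))
t(c) = (-26 + c)/(2*c) (t(c) = (-26 + c)/((2*c)) = (-26 + c)*(1/(2*c)) = (-26 + c)/(2*c))
G(-10) - t(71) = 1/(-3 - 10) - (-26 + 71)/(2*71) = 1/(-13) - 45/(2*71) = -1/13 - 1*45/142 = -1/13 - 45/142 = -727/1846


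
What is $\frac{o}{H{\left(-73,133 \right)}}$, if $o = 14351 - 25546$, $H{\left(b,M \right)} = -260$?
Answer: $\frac{2239}{52} \approx 43.058$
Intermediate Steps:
$o = -11195$ ($o = 14351 - 25546 = -11195$)
$\frac{o}{H{\left(-73,133 \right)}} = - \frac{11195}{-260} = \left(-11195\right) \left(- \frac{1}{260}\right) = \frac{2239}{52}$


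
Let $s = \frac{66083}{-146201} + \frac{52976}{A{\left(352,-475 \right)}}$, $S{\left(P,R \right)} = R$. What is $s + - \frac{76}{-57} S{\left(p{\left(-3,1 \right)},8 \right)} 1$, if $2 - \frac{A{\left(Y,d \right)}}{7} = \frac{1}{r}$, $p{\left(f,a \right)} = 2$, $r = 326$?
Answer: $\frac{120558209493}{31725617} \approx 3800.0$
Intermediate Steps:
$A{\left(Y,d \right)} = \frac{4557}{326}$ ($A{\left(Y,d \right)} = 14 - \frac{7}{326} = \frac{4557}{326}$)
$s = \frac{360659408735}{95176851}$ ($s = \frac{66083}{-146201} + \frac{52976}{\frac{4557}{326}} = 66083 \left(- \frac{1}{146201}\right) + 52976 \cdot \frac{326}{4557} = - \frac{66083}{146201} + \frac{2467168}{651} = \frac{360659408735}{95176851} \approx 3789.4$)
$s + - \frac{76}{-57} S{\left(p{\left(-3,1 \right)},8 \right)} 1 = \frac{360659408735}{95176851} + - \frac{76}{-57} \cdot 8 \cdot 1 = \frac{360659408735}{95176851} + \left(-76\right) \left(- \frac{1}{57}\right) 8 \cdot 1 = \frac{360659408735}{95176851} + \frac{4}{3} \cdot 8 \cdot 1 = \frac{360659408735}{95176851} + \frac{32}{3} \cdot 1 = \frac{360659408735}{95176851} + \frac{32}{3} = \frac{120558209493}{31725617}$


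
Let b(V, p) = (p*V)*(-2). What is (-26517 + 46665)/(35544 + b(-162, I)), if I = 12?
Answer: 1679/3286 ≈ 0.51096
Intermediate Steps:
b(V, p) = -2*V*p (b(V, p) = (V*p)*(-2) = -2*V*p)
(-26517 + 46665)/(35544 + b(-162, I)) = (-26517 + 46665)/(35544 - 2*(-162)*12) = 20148/(35544 + 3888) = 20148/39432 = 20148*(1/39432) = 1679/3286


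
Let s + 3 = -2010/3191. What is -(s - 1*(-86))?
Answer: -262843/3191 ≈ -82.370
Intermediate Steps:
s = -11583/3191 (s = -3 - 2010/3191 = -11583/3191 ≈ -3.6299)
-(s - 1*(-86)) = -(-11583/3191 - 1*(-86)) = -(-11583/3191 + 86) = -1*262843/3191 = -262843/3191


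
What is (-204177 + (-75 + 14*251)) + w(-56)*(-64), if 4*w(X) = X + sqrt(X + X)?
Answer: -199842 - 64*I*sqrt(7) ≈ -1.9984e+5 - 169.33*I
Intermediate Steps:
w(X) = X/4 + sqrt(2)*sqrt(X)/4 (w(X) = (X + sqrt(X + X))/4 = (X + sqrt(2*X))/4 = (X + sqrt(2)*sqrt(X))/4 = X/4 + sqrt(2)*sqrt(X)/4)
(-204177 + (-75 + 14*251)) + w(-56)*(-64) = (-204177 + (-75 + 14*251)) + ((1/4)*(-56) + sqrt(2)*sqrt(-56)/4)*(-64) = (-204177 + (-75 + 3514)) + (-14 + sqrt(2)*(2*I*sqrt(14))/4)*(-64) = (-204177 + 3439) + (-14 + I*sqrt(7))*(-64) = -200738 + (896 - 64*I*sqrt(7)) = -199842 - 64*I*sqrt(7)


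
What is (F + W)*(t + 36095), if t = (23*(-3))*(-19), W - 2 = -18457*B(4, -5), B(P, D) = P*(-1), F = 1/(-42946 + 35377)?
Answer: 20903193576214/7569 ≈ 2.7617e+9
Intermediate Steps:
F = -1/7569 (F = 1/(-7569) = -1/7569 ≈ -0.00013212)
B(P, D) = -P
W = 73830 (W = 2 - (-18457)*4 = 2 - 18457*(-4) = 2 + 73828 = 73830)
t = 1311 (t = -69*(-19) = 1311)
(F + W)*(t + 36095) = (-1/7569 + 73830)*(1311 + 36095) = (558819269/7569)*37406 = 20903193576214/7569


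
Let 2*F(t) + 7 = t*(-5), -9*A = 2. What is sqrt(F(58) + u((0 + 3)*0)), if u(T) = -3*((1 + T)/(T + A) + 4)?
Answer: 7*I*sqrt(3) ≈ 12.124*I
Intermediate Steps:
A = -2/9 (A = -1/9*2 = -2/9 ≈ -0.22222)
F(t) = -7/2 - 5*t/2 (F(t) = -7/2 + (t*(-5))/2 = -7/2 + (-5*t)/2 = -7/2 - 5*t/2)
u(T) = -12 - 3*(1 + T)/(-2/9 + T) (u(T) = -3*((1 + T)/(T - 2/9) + 4) = -3*((1 + T)/(-2/9 + T) + 4) = -3*(4 + (1 + T)/(-2/9 + T)) = -12 - 3*(1 + T)/(-2/9 + T))
sqrt(F(58) + u((0 + 3)*0)) = sqrt((-7/2 - 5/2*58) + 3*(-1 - 45*(0 + 3)*0)/(-2 + 9*((0 + 3)*0))) = sqrt((-7/2 - 145) + 3*(-1 - 135*0)/(-2 + 9*(3*0))) = sqrt(-297/2 + 3*(-1 - 45*0)/(-2 + 9*0)) = sqrt(-297/2 + 3*(-1 + 0)/(-2 + 0)) = sqrt(-297/2 + 3*(-1)/(-2)) = sqrt(-297/2 + 3*(-1/2)*(-1)) = sqrt(-297/2 + 3/2) = sqrt(-147) = 7*I*sqrt(3)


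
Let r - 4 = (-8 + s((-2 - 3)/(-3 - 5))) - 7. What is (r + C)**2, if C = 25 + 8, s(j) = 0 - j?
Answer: 29241/64 ≈ 456.89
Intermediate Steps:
s(j) = -j
C = 33
r = -93/8 (r = 4 + ((-8 - (-2 - 3)/(-3 - 5)) - 7) = 4 + ((-8 - (-5)/(-8)) - 7) = 4 + ((-8 - (-5)*(-1)/8) - 7) = 4 + ((-8 - 1*5/8) - 7) = 4 + ((-8 - 5/8) - 7) = 4 + (-69/8 - 7) = 4 - 125/8 = -93/8 ≈ -11.625)
(r + C)**2 = (-93/8 + 33)**2 = (171/8)**2 = 29241/64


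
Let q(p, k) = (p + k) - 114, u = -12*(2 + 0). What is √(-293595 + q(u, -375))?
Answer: 2*I*√73527 ≈ 542.32*I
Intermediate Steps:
u = -24 (u = -12*2 = -24)
q(p, k) = -114 + k + p (q(p, k) = (k + p) - 114 = -114 + k + p)
√(-293595 + q(u, -375)) = √(-293595 + (-114 - 375 - 24)) = √(-293595 - 513) = √(-294108) = 2*I*√73527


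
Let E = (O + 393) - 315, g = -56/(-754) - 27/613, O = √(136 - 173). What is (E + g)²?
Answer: 323208064105332/53407672201 + 36065726*I*√37/231101 ≈ 6051.7 + 949.28*I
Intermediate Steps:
O = I*√37 (O = √(-37) = I*√37 ≈ 6.0828*I)
g = 6985/231101 (g = -56*(-1/754) - 27*1/613 = 28/377 - 27/613 = 6985/231101 ≈ 0.030225)
E = 78 + I*√37 (E = (I*√37 + 393) - 315 = (393 + I*√37) - 315 = 78 + I*√37 ≈ 78.0 + 6.0828*I)
(E + g)² = ((78 + I*√37) + 6985/231101)² = (18032863/231101 + I*√37)²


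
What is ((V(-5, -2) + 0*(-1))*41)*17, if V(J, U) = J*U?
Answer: 6970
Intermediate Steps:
((V(-5, -2) + 0*(-1))*41)*17 = ((-5*(-2) + 0*(-1))*41)*17 = ((10 + 0)*41)*17 = (10*41)*17 = 410*17 = 6970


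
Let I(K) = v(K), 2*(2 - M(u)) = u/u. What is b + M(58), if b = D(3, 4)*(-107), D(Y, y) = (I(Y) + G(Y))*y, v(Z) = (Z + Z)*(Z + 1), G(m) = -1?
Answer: -19685/2 ≈ -9842.5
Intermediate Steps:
M(u) = 3/2 (M(u) = 2 - u/(2*u) = 2 - 1/2*1 = 2 - 1/2 = 3/2)
v(Z) = 2*Z*(1 + Z) (v(Z) = (2*Z)*(1 + Z) = 2*Z*(1 + Z))
I(K) = 2*K*(1 + K)
D(Y, y) = y*(-1 + 2*Y*(1 + Y)) (D(Y, y) = (2*Y*(1 + Y) - 1)*y = (-1 + 2*Y*(1 + Y))*y = y*(-1 + 2*Y*(1 + Y)))
b = -9844 (b = (4*(-1 + 2*3*(1 + 3)))*(-107) = (4*(-1 + 2*3*4))*(-107) = (4*(-1 + 24))*(-107) = (4*23)*(-107) = 92*(-107) = -9844)
b + M(58) = -9844 + 3/2 = -19685/2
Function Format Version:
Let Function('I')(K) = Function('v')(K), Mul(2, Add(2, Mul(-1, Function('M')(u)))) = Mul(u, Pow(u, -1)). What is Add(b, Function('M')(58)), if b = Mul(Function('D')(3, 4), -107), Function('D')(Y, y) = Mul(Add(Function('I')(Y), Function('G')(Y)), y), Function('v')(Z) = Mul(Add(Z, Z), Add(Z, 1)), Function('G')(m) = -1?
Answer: Rational(-19685, 2) ≈ -9842.5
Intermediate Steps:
Function('M')(u) = Rational(3, 2) (Function('M')(u) = Add(2, Mul(Rational(-1, 2), Mul(u, Pow(u, -1)))) = Add(2, Mul(Rational(-1, 2), 1)) = Add(2, Rational(-1, 2)) = Rational(3, 2))
Function('v')(Z) = Mul(2, Z, Add(1, Z)) (Function('v')(Z) = Mul(Mul(2, Z), Add(1, Z)) = Mul(2, Z, Add(1, Z)))
Function('I')(K) = Mul(2, K, Add(1, K))
Function('D')(Y, y) = Mul(y, Add(-1, Mul(2, Y, Add(1, Y)))) (Function('D')(Y, y) = Mul(Add(Mul(2, Y, Add(1, Y)), -1), y) = Mul(Add(-1, Mul(2, Y, Add(1, Y))), y) = Mul(y, Add(-1, Mul(2, Y, Add(1, Y)))))
b = -9844 (b = Mul(Mul(4, Add(-1, Mul(2, 3, Add(1, 3)))), -107) = Mul(Mul(4, Add(-1, Mul(2, 3, 4))), -107) = Mul(Mul(4, Add(-1, 24)), -107) = Mul(Mul(4, 23), -107) = Mul(92, -107) = -9844)
Add(b, Function('M')(58)) = Add(-9844, Rational(3, 2)) = Rational(-19685, 2)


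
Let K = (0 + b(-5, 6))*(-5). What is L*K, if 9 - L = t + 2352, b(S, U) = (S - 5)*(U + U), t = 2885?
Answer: -3136800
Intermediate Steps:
b(S, U) = 2*U*(-5 + S) (b(S, U) = (-5 + S)*(2*U) = 2*U*(-5 + S))
L = -5228 (L = 9 - (2885 + 2352) = 9 - 1*5237 = 9 - 5237 = -5228)
K = 600 (K = (0 + 2*6*(-5 - 5))*(-5) = (0 + 2*6*(-10))*(-5) = (0 - 120)*(-5) = -120*(-5) = 600)
L*K = -5228*600 = -3136800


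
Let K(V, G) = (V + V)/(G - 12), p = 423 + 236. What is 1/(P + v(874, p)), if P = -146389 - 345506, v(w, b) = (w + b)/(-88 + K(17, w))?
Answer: -12637/6216297356 ≈ -2.0329e-6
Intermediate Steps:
p = 659
K(V, G) = 2*V/(-12 + G) (K(V, G) = (2*V)/(-12 + G) = 2*V/(-12 + G))
v(w, b) = (b + w)/(-88 + 34/(-12 + w)) (v(w, b) = (w + b)/(-88 + 2*17/(-12 + w)) = (b + w)/(-88 + 34/(-12 + w)))
P = -491895
1/(P + v(874, p)) = 1/(-491895 - (-12 + 874)*(659 + 874)/(-1090 + 88*874)) = 1/(-491895 - 1*862*1533/(-1090 + 76912)) = 1/(-491895 - 1*862*1533/75822) = 1/(-491895 - 1*1/75822*862*1533) = 1/(-491895 - 220241/12637) = 1/(-6216297356/12637) = -12637/6216297356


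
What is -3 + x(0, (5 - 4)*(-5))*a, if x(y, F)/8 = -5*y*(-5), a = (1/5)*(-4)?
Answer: -3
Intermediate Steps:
a = -⅘ (a = (1*(⅕))*(-4) = (⅕)*(-4) = -⅘ ≈ -0.80000)
x(y, F) = 200*y (x(y, F) = 8*(-5*y*(-5)) = 8*(25*y) = 200*y)
-3 + x(0, (5 - 4)*(-5))*a = -3 + (200*0)*(-⅘) = -3 + 0*(-⅘) = -3 + 0 = -3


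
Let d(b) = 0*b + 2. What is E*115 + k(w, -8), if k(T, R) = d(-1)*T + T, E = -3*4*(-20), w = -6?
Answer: 27582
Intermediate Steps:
d(b) = 2 (d(b) = 0 + 2 = 2)
E = 240 (E = -12*(-20) = 240)
k(T, R) = 3*T (k(T, R) = 2*T + T = 3*T)
E*115 + k(w, -8) = 240*115 + 3*(-6) = 27600 - 18 = 27582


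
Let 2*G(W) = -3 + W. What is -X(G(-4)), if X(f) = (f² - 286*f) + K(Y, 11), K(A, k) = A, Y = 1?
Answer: -4057/4 ≈ -1014.3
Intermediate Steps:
G(W) = -3/2 + W/2 (G(W) = (-3 + W)/2 = -3/2 + W/2)
X(f) = 1 + f² - 286*f (X(f) = (f² - 286*f) + 1 = 1 + f² - 286*f)
-X(G(-4)) = -(1 + (-3/2 + (½)*(-4))² - 286*(-3/2 + (½)*(-4))) = -(1 + (-3/2 - 2)² - 286*(-3/2 - 2)) = -(1 + (-7/2)² - 286*(-7/2)) = -(1 + 49/4 + 1001) = -1*4057/4 = -4057/4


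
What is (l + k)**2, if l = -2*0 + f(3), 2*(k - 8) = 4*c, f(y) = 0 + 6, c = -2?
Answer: 100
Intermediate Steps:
f(y) = 6
k = 4 (k = 8 + (4*(-2))/2 = 8 + (1/2)*(-8) = 8 - 4 = 4)
l = 6 (l = -2*0 + 6 = 0 + 6 = 6)
(l + k)**2 = (6 + 4)**2 = 10**2 = 100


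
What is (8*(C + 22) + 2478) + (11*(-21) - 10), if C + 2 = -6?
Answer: 2349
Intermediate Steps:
C = -8 (C = -2 - 6 = -8)
(8*(C + 22) + 2478) + (11*(-21) - 10) = (8*(-8 + 22) + 2478) + (11*(-21) - 10) = (8*14 + 2478) + (-231 - 10) = (112 + 2478) - 241 = 2590 - 241 = 2349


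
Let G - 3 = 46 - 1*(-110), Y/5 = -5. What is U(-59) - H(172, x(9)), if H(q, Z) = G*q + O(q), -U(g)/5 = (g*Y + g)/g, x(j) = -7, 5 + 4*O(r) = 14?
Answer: -108921/4 ≈ -27230.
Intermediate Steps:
Y = -25 (Y = 5*(-5) = -25)
O(r) = 9/4 (O(r) = -5/4 + (1/4)*14 = -5/4 + 7/2 = 9/4)
G = 159 (G = 3 + (46 - 1*(-110)) = 3 + (46 + 110) = 3 + 156 = 159)
U(g) = 120 (U(g) = -5*(g*(-25) + g)/g = -5*(-25*g + g)/g = -5*(-24*g)/g = -5*(-24) = 120)
H(q, Z) = 9/4 + 159*q (H(q, Z) = 159*q + 9/4 = 9/4 + 159*q)
U(-59) - H(172, x(9)) = 120 - (9/4 + 159*172) = 120 - (9/4 + 27348) = 120 - 1*109401/4 = 120 - 109401/4 = -108921/4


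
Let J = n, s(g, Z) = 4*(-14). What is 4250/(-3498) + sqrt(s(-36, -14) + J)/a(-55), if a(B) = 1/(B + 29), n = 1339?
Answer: -2125/1749 - 26*sqrt(1283) ≈ -932.51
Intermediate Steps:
s(g, Z) = -56
a(B) = 1/(29 + B)
J = 1339
4250/(-3498) + sqrt(s(-36, -14) + J)/a(-55) = 4250/(-3498) + sqrt(-56 + 1339)/(1/(29 - 55)) = 4250*(-1/3498) + sqrt(1283)/(1/(-26)) = -2125/1749 + sqrt(1283)/(-1/26) = -2125/1749 + sqrt(1283)*(-26) = -2125/1749 - 26*sqrt(1283)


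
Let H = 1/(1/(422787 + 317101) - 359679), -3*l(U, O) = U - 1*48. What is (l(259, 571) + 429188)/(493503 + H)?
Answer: 342593181577047703/393996276592819395 ≈ 0.86953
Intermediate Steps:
l(U, O) = 16 - U/3 (l(U, O) = -(U - 1*48)/3 = -(U - 48)/3 = -(-48 + U)/3 = 16 - U/3)
H = -739888/266122175951 (H = 1/(1/739888 - 359679) = 1/(-266122175951/739888) = -739888/266122175951 ≈ -2.7803e-6)
(l(259, 571) + 429188)/(493503 + H) = ((16 - ⅓*259) + 429188)/(493503 - 739888/266122175951) = ((16 - 259/3) + 429188)/(131332092197606465/266122175951) = (-211/3 + 429188)*(266122175951/131332092197606465) = (1287353/3)*(266122175951/131332092197606465) = 342593181577047703/393996276592819395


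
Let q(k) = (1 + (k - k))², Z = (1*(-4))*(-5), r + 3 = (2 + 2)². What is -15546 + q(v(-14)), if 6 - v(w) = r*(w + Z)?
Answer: -15545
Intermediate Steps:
r = 13 (r = -3 + (2 + 2)² = -3 + 4² = -3 + 16 = 13)
Z = 20 (Z = -4*(-5) = 20)
v(w) = -254 - 13*w (v(w) = 6 - 13*(w + 20) = 6 - 13*(20 + w) = 6 - (260 + 13*w) = 6 + (-260 - 13*w) = -254 - 13*w)
q(k) = 1 (q(k) = (1 + 0)² = 1² = 1)
-15546 + q(v(-14)) = -15546 + 1 = -15545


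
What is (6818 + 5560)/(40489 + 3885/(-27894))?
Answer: 115090644/376465427 ≈ 0.30571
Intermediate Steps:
(6818 + 5560)/(40489 + 3885/(-27894)) = 12378/(40489 + 3885*(-1/27894)) = 12378/(40489 - 1295/9298) = 12378/(376465427/9298) = 12378*(9298/376465427) = 115090644/376465427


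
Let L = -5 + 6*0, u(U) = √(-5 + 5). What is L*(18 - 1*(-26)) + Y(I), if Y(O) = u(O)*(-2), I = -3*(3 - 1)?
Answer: -220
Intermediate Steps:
I = -6 (I = -3*2 = -6)
u(U) = 0 (u(U) = √0 = 0)
L = -5 (L = -5 + 0 = -5)
Y(O) = 0 (Y(O) = 0*(-2) = 0)
L*(18 - 1*(-26)) + Y(I) = -5*(18 - 1*(-26)) + 0 = -5*(18 + 26) + 0 = -5*44 + 0 = -220 + 0 = -220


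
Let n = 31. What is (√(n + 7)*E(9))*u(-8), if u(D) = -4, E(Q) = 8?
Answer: -32*√38 ≈ -197.26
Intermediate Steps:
(√(n + 7)*E(9))*u(-8) = (√(31 + 7)*8)*(-4) = (√38*8)*(-4) = (8*√38)*(-4) = -32*√38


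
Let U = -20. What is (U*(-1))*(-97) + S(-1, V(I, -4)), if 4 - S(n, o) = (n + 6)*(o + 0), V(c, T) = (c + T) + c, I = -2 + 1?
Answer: -1906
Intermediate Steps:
I = -1
V(c, T) = T + 2*c (V(c, T) = (T + c) + c = T + 2*c)
S(n, o) = 4 - o*(6 + n) (S(n, o) = 4 - (n + 6)*(o + 0) = 4 - (6 + n)*o = 4 - o*(6 + n))
(U*(-1))*(-97) + S(-1, V(I, -4)) = -20*(-1)*(-97) + (4 - 6*(-4 + 2*(-1)) - 1*(-1)*(-4 + 2*(-1))) = 20*(-97) + (4 - 6*(-4 - 2) - 1*(-1)*(-4 - 2)) = -1940 + (4 - 6*(-6) - 1*(-1)*(-6)) = -1940 + (4 + 36 - 6) = -1940 + 34 = -1906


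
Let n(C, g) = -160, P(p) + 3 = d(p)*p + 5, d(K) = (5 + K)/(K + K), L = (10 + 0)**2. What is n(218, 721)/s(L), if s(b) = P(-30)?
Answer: 320/21 ≈ 15.238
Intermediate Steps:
L = 100 (L = 10**2 = 100)
d(K) = (5 + K)/(2*K) (d(K) = (5 + K)/((2*K)) = (5 + K)*(1/(2*K)) = (5 + K)/(2*K))
P(p) = 9/2 + p/2 (P(p) = -3 + (((5 + p)/(2*p))*p + 5) = -3 + ((5/2 + p/2) + 5) = -3 + (15/2 + p/2) = 9/2 + p/2)
s(b) = -21/2 (s(b) = 9/2 + (1/2)*(-30) = 9/2 - 15 = -21/2)
n(218, 721)/s(L) = -160/(-21/2) = -160*(-2/21) = 320/21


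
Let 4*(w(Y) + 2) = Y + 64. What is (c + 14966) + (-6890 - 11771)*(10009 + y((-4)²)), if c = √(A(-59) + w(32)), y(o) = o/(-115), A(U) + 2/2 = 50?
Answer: -21477444469/115 + √71 ≈ -1.8676e+8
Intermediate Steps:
A(U) = 49 (A(U) = -1 + 50 = 49)
w(Y) = 14 + Y/4 (w(Y) = -2 + (Y + 64)/4 = -2 + (64 + Y)/4 = -2 + (16 + Y/4) = 14 + Y/4)
y(o) = -o/115 (y(o) = o*(-1/115) = -o/115)
c = √71 (c = √(49 + (14 + (¼)*32)) = √(49 + (14 + 8)) = √(49 + 22) = √71 ≈ 8.4261)
(c + 14966) + (-6890 - 11771)*(10009 + y((-4)²)) = (√71 + 14966) + (-6890 - 11771)*(10009 - 1/115*(-4)²) = (14966 + √71) - 18661*(10009 - 1/115*16) = (14966 + √71) - 18661*(10009 - 16/115) = (14966 + √71) - 18661*1151019/115 = (14966 + √71) - 21479165559/115 = -21477444469/115 + √71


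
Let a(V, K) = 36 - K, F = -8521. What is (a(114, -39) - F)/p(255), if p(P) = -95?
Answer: -8596/95 ≈ -90.484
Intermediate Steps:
(a(114, -39) - F)/p(255) = ((36 - 1*(-39)) - 1*(-8521))/(-95) = ((36 + 39) + 8521)*(-1/95) = (75 + 8521)*(-1/95) = 8596*(-1/95) = -8596/95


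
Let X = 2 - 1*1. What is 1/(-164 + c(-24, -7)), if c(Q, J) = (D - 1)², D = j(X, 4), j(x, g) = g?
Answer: -1/155 ≈ -0.0064516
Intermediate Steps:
X = 1 (X = 2 - 1 = 1)
D = 4
c(Q, J) = 9 (c(Q, J) = (4 - 1)² = 3² = 9)
1/(-164 + c(-24, -7)) = 1/(-164 + 9) = 1/(-155) = -1/155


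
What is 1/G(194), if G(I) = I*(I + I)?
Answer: 1/75272 ≈ 1.3285e-5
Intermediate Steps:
G(I) = 2*I² (G(I) = I*(2*I) = 2*I²)
1/G(194) = 1/(2*194²) = 1/(2*37636) = 1/75272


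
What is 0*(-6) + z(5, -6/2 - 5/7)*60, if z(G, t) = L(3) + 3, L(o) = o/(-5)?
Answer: 144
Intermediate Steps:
L(o) = -o/5 (L(o) = o*(-⅕) = -o/5)
z(G, t) = 12/5 (z(G, t) = -⅕*3 + 3 = -⅗ + 3 = 12/5)
0*(-6) + z(5, -6/2 - 5/7)*60 = 0*(-6) + (12/5)*60 = 0 + 144 = 144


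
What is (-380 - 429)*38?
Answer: -30742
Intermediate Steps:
(-380 - 429)*38 = -809*38 = -30742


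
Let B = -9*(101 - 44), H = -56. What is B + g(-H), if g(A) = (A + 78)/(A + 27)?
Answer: -42445/83 ≈ -511.39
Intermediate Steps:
B = -513 (B = -9*57 = -513)
g(A) = (78 + A)/(27 + A)
B + g(-H) = -513 + (78 - 1*(-56))/(27 - 1*(-56)) = -513 + (78 + 56)/(27 + 56) = -513 + 134/83 = -42445/83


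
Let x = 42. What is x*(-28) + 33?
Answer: -1143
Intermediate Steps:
x*(-28) + 33 = 42*(-28) + 33 = -1176 + 33 = -1143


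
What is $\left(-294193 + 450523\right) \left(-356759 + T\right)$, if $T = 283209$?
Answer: $-11498071500$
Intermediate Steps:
$\left(-294193 + 450523\right) \left(-356759 + T\right) = \left(-294193 + 450523\right) \left(-356759 + 283209\right) = 156330 \left(-73550\right) = -11498071500$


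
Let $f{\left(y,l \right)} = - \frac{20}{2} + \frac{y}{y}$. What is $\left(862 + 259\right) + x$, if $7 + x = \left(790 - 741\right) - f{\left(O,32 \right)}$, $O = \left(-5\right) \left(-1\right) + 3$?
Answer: $1172$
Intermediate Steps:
$O = 8$ ($O = 5 + 3 = 8$)
$f{\left(y,l \right)} = -9$ ($f{\left(y,l \right)} = \left(-20\right) \frac{1}{2} + 1 = -10 + 1 = -9$)
$x = 51$ ($x = -7 + \left(\left(790 - 741\right) - -9\right) = -7 + \left(\left(790 - 741\right) + 9\right) = -7 + \left(49 + 9\right) = -7 + 58 = 51$)
$\left(862 + 259\right) + x = \left(862 + 259\right) + 51 = 1121 + 51 = 1172$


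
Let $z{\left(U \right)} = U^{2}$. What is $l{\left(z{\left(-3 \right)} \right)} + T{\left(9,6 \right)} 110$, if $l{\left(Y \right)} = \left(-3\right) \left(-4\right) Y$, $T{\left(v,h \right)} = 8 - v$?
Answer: $-2$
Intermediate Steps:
$l{\left(Y \right)} = 12 Y$
$l{\left(z{\left(-3 \right)} \right)} + T{\left(9,6 \right)} 110 = 12 \left(-3\right)^{2} + \left(8 - 9\right) 110 = 12 \cdot 9 + \left(8 - 9\right) 110 = 108 - 110 = -2$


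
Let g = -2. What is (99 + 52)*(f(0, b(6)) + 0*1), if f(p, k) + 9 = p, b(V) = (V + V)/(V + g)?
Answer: -1359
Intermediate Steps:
b(V) = 2*V/(-2 + V) (b(V) = (V + V)/(V - 2) = (2*V)/(-2 + V) = 2*V/(-2 + V))
f(p, k) = -9 + p
(99 + 52)*(f(0, b(6)) + 0*1) = (99 + 52)*((-9 + 0) + 0*1) = 151*(-9 + 0) = 151*(-9) = -1359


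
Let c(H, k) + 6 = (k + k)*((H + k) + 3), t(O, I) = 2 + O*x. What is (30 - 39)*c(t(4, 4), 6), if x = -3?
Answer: 162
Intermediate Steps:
t(O, I) = 2 - 3*O (t(O, I) = 2 + O*(-3) = 2 - 3*O)
c(H, k) = -6 + 2*k*(3 + H + k) (c(H, k) = -6 + (k + k)*((H + k) + 3) = -6 + (2*k)*(3 + H + k) = -6 + 2*k*(3 + H + k))
(30 - 39)*c(t(4, 4), 6) = (30 - 39)*(-6 + 2*6² + 6*6 + 2*(2 - 3*4)*6) = -9*(-6 + 2*36 + 36 + 2*(2 - 12)*6) = -9*(-6 + 72 + 36 + 2*(-10)*6) = -9*(-6 + 72 + 36 - 120) = -9*(-18) = 162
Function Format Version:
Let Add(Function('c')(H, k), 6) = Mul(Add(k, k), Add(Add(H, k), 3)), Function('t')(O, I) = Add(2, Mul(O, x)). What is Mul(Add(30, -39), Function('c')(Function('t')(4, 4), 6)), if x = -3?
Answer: 162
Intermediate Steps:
Function('t')(O, I) = Add(2, Mul(-3, O)) (Function('t')(O, I) = Add(2, Mul(O, -3)) = Add(2, Mul(-3, O)))
Function('c')(H, k) = Add(-6, Mul(2, k, Add(3, H, k))) (Function('c')(H, k) = Add(-6, Mul(Add(k, k), Add(Add(H, k), 3))) = Add(-6, Mul(Mul(2, k), Add(3, H, k))) = Add(-6, Mul(2, k, Add(3, H, k))))
Mul(Add(30, -39), Function('c')(Function('t')(4, 4), 6)) = Mul(Add(30, -39), Add(-6, Mul(2, Pow(6, 2)), Mul(6, 6), Mul(2, Add(2, Mul(-3, 4)), 6))) = Mul(-9, Add(-6, Mul(2, 36), 36, Mul(2, Add(2, -12), 6))) = Mul(-9, Add(-6, 72, 36, Mul(2, -10, 6))) = Mul(-9, Add(-6, 72, 36, -120)) = Mul(-9, -18) = 162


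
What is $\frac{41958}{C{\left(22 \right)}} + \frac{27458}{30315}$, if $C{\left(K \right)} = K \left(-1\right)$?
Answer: $- \frac{635676347}{333465} \approx -1906.3$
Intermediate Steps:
$C{\left(K \right)} = - K$
$\frac{41958}{C{\left(22 \right)}} + \frac{27458}{30315} = \frac{41958}{\left(-1\right) 22} + \frac{27458}{30315} = \frac{41958}{-22} + 27458 \cdot \frac{1}{30315} = 41958 \left(- \frac{1}{22}\right) + \frac{27458}{30315} = - \frac{20979}{11} + \frac{27458}{30315} = - \frac{635676347}{333465}$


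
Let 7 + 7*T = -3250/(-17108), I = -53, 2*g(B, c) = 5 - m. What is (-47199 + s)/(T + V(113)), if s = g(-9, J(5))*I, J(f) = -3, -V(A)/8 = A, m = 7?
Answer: 217154476/4168305 ≈ 52.097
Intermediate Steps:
V(A) = -8*A
g(B, c) = -1 (g(B, c) = (5 - 1*7)/2 = (5 - 7)/2 = (½)*(-2) = -1)
T = -4481/4606 (T = -1 + (-3250/(-17108))/7 = -1 + (-3250*(-1/17108))/7 = -1 + (⅐)*(125/658) = -1 + 125/4606 = -4481/4606 ≈ -0.97286)
s = 53 (s = -1*(-53) = 53)
(-47199 + s)/(T + V(113)) = (-47199 + 53)/(-4481/4606 - 8*113) = -47146/(-4481/4606 - 904) = -47146/(-4168305/4606) = -47146*(-4606/4168305) = 217154476/4168305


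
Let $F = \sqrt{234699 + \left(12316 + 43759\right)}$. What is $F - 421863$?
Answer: $-421863 + \sqrt{290774} \approx -4.2132 \cdot 10^{5}$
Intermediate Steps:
$F = \sqrt{290774}$ ($F = \sqrt{234699 + 56075} = \sqrt{290774} \approx 539.23$)
$F - 421863 = \sqrt{290774} - 421863 = -421863 + \sqrt{290774}$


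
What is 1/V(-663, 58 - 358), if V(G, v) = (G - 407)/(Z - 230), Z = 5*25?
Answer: 21/214 ≈ 0.098131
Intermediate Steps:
Z = 125
V(G, v) = 407/105 - G/105 (V(G, v) = (G - 407)/(125 - 230) = (-407 + G)/(-105) = (-407 + G)*(-1/105) = 407/105 - G/105)
1/V(-663, 58 - 358) = 1/(407/105 - 1/105*(-663)) = 1/(407/105 + 221/35) = 1/(214/21) = 21/214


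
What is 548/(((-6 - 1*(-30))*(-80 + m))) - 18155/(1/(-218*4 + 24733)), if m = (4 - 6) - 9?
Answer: -236525264567/546 ≈ -4.3320e+8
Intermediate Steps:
m = -11 (m = -2 - 9 = -11)
548/(((-6 - 1*(-30))*(-80 + m))) - 18155/(1/(-218*4 + 24733)) = 548/(((-6 - 1*(-30))*(-80 - 11))) - 18155/(1/(-218*4 + 24733)) = 548/(((-6 + 30)*(-91))) - 18155/(1/(-872 + 24733)) = 548/((24*(-91))) - 18155/(1/23861) = 548/(-2184) - 18155/1/23861 = 548*(-1/2184) - 18155*23861 = -137/546 - 433196455 = -236525264567/546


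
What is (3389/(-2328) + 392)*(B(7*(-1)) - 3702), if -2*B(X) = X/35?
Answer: -33657193553/23280 ≈ -1.4458e+6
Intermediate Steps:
B(X) = -X/70 (B(X) = -X/(2*35) = -X/70)
(3389/(-2328) + 392)*(B(7*(-1)) - 3702) = (3389/(-2328) + 392)*(-(-1)/10 - 3702) = (3389*(-1/2328) + 392)*(-1/70*(-7) - 3702) = (-3389/2328 + 392)*(⅒ - 3702) = (909187/2328)*(-37019/10) = -33657193553/23280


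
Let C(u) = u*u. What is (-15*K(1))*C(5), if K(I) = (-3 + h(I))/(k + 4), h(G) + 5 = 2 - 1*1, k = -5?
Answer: -2625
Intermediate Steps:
h(G) = -4 (h(G) = -5 + (2 - 1*1) = -5 + (2 - 1) = -5 + 1 = -4)
C(u) = u²
K(I) = 7 (K(I) = (-3 - 4)/(-5 + 4) = -7/(-1) = -7*(-1) = 7)
(-15*K(1))*C(5) = -15*7*5² = -105*25 = -2625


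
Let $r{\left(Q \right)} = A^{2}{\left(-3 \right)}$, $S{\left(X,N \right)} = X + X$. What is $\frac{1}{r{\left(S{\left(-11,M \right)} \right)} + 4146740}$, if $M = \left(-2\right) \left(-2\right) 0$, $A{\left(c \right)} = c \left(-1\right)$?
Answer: $\frac{1}{4146749} \approx 2.4115 \cdot 10^{-7}$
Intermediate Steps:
$A{\left(c \right)} = - c$
$M = 0$ ($M = 4 \cdot 0 = 0$)
$S{\left(X,N \right)} = 2 X$
$r{\left(Q \right)} = 9$ ($r{\left(Q \right)} = \left(\left(-1\right) \left(-3\right)\right)^{2} = 3^{2} = 9$)
$\frac{1}{r{\left(S{\left(-11,M \right)} \right)} + 4146740} = \frac{1}{9 + 4146740} = \frac{1}{4146749}$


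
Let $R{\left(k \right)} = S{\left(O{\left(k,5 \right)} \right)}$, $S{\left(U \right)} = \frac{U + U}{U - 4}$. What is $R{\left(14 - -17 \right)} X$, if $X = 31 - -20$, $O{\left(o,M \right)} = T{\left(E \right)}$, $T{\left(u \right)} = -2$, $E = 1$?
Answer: $34$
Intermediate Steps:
$O{\left(o,M \right)} = -2$
$S{\left(U \right)} = \frac{2 U}{-4 + U}$
$X = 51$ ($X = 31 + 20 = 51$)
$R{\left(k \right)} = \frac{2}{3}$ ($R{\left(k \right)} = 2 \left(-2\right) \frac{1}{-4 - 2} = 2 \left(-2\right) \frac{1}{-6} = 2 \left(-2\right) \left(- \frac{1}{6}\right) = \frac{2}{3}$)
$R{\left(14 - -17 \right)} X = \frac{2}{3} \cdot 51 = 34$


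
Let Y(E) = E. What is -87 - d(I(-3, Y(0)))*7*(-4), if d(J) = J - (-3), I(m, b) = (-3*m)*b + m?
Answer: -87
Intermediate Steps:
I(m, b) = m - 3*b*m (I(m, b) = -3*b*m + m = m - 3*b*m)
d(J) = 3 + J (d(J) = J - 1*(-3) = J + 3 = 3 + J)
-87 - d(I(-3, Y(0)))*7*(-4) = -87 - (3 - 3*(1 - 3*0))*7*(-4) = -87 - (3 - 3*(1 + 0))*7*(-4) = -87 - (3 - 3*1)*7*(-4) = -87 - (3 - 3)*7*(-4) = -87 - 0*7*(-4) = -87 - 0*(-4) = -87 - 1*0 = -87 + 0 = -87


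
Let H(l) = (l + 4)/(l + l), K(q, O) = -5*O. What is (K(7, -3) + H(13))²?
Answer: 165649/676 ≈ 245.04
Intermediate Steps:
H(l) = (4 + l)/(2*l) (H(l) = (4 + l)/((2*l)) = (4 + l)*(1/(2*l)) = (4 + l)/(2*l))
(K(7, -3) + H(13))² = (-5*(-3) + (½)*(4 + 13)/13)² = (15 + (½)*(1/13)*17)² = (15 + 17/26)² = (407/26)² = 165649/676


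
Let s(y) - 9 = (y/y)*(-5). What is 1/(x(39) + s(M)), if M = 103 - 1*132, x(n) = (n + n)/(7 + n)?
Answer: 23/131 ≈ 0.17557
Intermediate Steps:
x(n) = 2*n/(7 + n) (x(n) = (2*n)/(7 + n) = 2*n/(7 + n))
M = -29 (M = 103 - 132 = -29)
s(y) = 4 (s(y) = 9 + (y/y)*(-5) = 9 + 1*(-5) = 9 - 5 = 4)
1/(x(39) + s(M)) = 1/(2*39/(7 + 39) + 4) = 1/(2*39/46 + 4) = 1/(2*39*(1/46) + 4) = 1/(39/23 + 4) = 1/(131/23) = 23/131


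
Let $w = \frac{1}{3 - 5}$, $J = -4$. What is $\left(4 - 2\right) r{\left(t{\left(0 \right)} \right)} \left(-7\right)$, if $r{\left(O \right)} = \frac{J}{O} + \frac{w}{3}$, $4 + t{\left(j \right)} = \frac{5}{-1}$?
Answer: $- \frac{35}{9} \approx -3.8889$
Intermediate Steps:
$t{\left(j \right)} = -9$ ($t{\left(j \right)} = -4 + \frac{5}{-1} = -4 + 5 \left(-1\right) = -4 - 5 = -9$)
$w = - \frac{1}{2}$ ($w = \frac{1}{-2} = - \frac{1}{2} \approx -0.5$)
$r{\left(O \right)} = - \frac{1}{6} - \frac{4}{O}$ ($r{\left(O \right)} = - \frac{4}{O} - \frac{1}{2 \cdot 3} = - \frac{4}{O} - \frac{1}{6} = - \frac{1}{6} - \frac{4}{O}$)
$\left(4 - 2\right) r{\left(t{\left(0 \right)} \right)} \left(-7\right) = \left(4 - 2\right) \frac{-24 - -9}{6 \left(-9\right)} \left(-7\right) = \left(4 + \left(-4 + 2\right)\right) \frac{1}{6} \left(- \frac{1}{9}\right) \left(-24 + 9\right) \left(-7\right) = \left(4 - 2\right) \frac{1}{6} \left(- \frac{1}{9}\right) \left(-15\right) \left(-7\right) = 2 \cdot \frac{5}{18} \left(-7\right) = \frac{5}{9} \left(-7\right) = - \frac{35}{9}$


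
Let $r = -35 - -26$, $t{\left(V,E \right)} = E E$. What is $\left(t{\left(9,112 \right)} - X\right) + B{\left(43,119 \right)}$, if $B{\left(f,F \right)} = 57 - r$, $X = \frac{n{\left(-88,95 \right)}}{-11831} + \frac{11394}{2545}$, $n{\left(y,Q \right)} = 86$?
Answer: $\frac{379551192406}{30109895} \approx 12606.0$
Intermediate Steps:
$t{\left(V,E \right)} = E^{2}$
$r = -9$ ($r = -35 + 26 = -9$)
$X = \frac{134583544}{30109895}$ ($X = \frac{86}{-11831} + \frac{11394}{2545} = 86 \left(- \frac{1}{11831}\right) + 11394 \cdot \frac{1}{2545} = - \frac{86}{11831} + \frac{11394}{2545} = \frac{134583544}{30109895} \approx 4.4697$)
$B{\left(f,F \right)} = 66$ ($B{\left(f,F \right)} = 57 - -9 = 57 + 9 = 66$)
$\left(t{\left(9,112 \right)} - X\right) + B{\left(43,119 \right)} = \left(112^{2} - \frac{134583544}{30109895}\right) + 66 = \left(12544 - \frac{134583544}{30109895}\right) + 66 = \frac{377563939336}{30109895} + 66 = \frac{379551192406}{30109895}$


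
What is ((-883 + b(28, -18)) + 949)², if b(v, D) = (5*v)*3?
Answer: 236196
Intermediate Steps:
b(v, D) = 15*v
((-883 + b(28, -18)) + 949)² = ((-883 + 15*28) + 949)² = ((-883 + 420) + 949)² = (-463 + 949)² = 486² = 236196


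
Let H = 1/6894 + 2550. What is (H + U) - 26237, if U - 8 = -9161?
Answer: -226398959/6894 ≈ -32840.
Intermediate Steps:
U = -9153 (U = 8 - 9161 = -9153)
H = 17579701/6894 (H = 1/6894 + 2550 = 17579701/6894 ≈ 2550.0)
(H + U) - 26237 = (17579701/6894 - 9153) - 26237 = -45521081/6894 - 26237 = -226398959/6894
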